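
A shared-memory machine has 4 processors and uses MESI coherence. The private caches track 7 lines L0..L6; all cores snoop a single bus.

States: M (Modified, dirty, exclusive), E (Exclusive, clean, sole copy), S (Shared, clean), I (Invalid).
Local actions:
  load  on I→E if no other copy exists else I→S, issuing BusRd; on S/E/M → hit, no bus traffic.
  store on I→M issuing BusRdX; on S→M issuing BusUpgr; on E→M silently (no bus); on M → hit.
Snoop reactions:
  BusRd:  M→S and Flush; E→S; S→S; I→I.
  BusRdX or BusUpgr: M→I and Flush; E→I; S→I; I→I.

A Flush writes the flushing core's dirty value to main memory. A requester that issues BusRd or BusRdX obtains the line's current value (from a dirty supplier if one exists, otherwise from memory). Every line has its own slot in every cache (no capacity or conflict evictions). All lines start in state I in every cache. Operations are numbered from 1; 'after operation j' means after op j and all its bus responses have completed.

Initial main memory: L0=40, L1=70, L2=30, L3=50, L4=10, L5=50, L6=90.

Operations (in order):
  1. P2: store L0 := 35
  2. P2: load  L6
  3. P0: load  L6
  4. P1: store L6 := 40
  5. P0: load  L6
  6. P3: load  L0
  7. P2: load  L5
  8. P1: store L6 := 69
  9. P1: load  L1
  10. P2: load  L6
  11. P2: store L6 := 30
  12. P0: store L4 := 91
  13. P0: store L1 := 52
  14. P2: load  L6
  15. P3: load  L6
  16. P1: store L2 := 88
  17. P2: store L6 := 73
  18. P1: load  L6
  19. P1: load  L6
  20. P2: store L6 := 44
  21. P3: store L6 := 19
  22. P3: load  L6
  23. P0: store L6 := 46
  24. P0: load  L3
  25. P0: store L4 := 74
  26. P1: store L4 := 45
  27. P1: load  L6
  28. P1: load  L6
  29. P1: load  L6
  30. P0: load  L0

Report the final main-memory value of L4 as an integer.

memory[L4] = 74

step 1: P2: store L0 := 35  ⟶  IIMI  (L0)  txn=BusRdX  M[L0]=40
step 2: P2: load  L6  ⟶  IIEI  (L6)  txn=BusRd  M[L6]=90
step 3: P0: load  L6  ⟶  SISI  (L6)  txn=BusRd  M[L6]=90
step 4: P1: store L6 := 40  ⟶  IMII  (L6)  txn=BusRdX  M[L6]=90
step 5: P0: load  L6  ⟶  SSII  (L6)  txn=BusRd+Flush  M[L6]=40
step 6: P3: load  L0  ⟶  IISS  (L0)  txn=BusRd+Flush  M[L0]=35
step 7: P2: load  L5  ⟶  IIEI  (L5)  txn=BusRd  M[L5]=50
step 8: P1: store L6 := 69  ⟶  IMII  (L6)  txn=BusUpgr  M[L6]=40
step 9: P1: load  L1  ⟶  IEII  (L1)  txn=BusRd  M[L1]=70
step 10: P2: load  L6  ⟶  ISSI  (L6)  txn=BusRd+Flush  M[L6]=69
step 11: P2: store L6 := 30  ⟶  IIMI  (L6)  txn=BusUpgr  M[L6]=69
step 12: P0: store L4 := 91  ⟶  MIII  (L4)  txn=BusRdX  M[L4]=10
step 13: P0: store L1 := 52  ⟶  MIII  (L1)  txn=BusRdX  M[L1]=70
step 14: P2: load  L6  ⟶  IIMI  (L6)  txn=∅  M[L6]=69
step 15: P3: load  L6  ⟶  IISS  (L6)  txn=BusRd+Flush  M[L6]=30
step 16: P1: store L2 := 88  ⟶  IMII  (L2)  txn=BusRdX  M[L2]=30
step 17: P2: store L6 := 73  ⟶  IIMI  (L6)  txn=BusUpgr  M[L6]=30
step 18: P1: load  L6  ⟶  ISSI  (L6)  txn=BusRd+Flush  M[L6]=73
step 19: P1: load  L6  ⟶  ISSI  (L6)  txn=∅  M[L6]=73
step 20: P2: store L6 := 44  ⟶  IIMI  (L6)  txn=BusUpgr  M[L6]=73
step 21: P3: store L6 := 19  ⟶  IIIM  (L6)  txn=BusRdX+Flush  M[L6]=44
step 22: P3: load  L6  ⟶  IIIM  (L6)  txn=∅  M[L6]=44
step 23: P0: store L6 := 46  ⟶  MIII  (L6)  txn=BusRdX+Flush  M[L6]=19
step 24: P0: load  L3  ⟶  EIII  (L3)  txn=BusRd  M[L3]=50
step 25: P0: store L4 := 74  ⟶  MIII  (L4)  txn=∅  M[L4]=10
step 26: P1: store L4 := 45  ⟶  IMII  (L4)  txn=BusRdX+Flush  M[L4]=74
step 27: P1: load  L6  ⟶  SSII  (L6)  txn=BusRd+Flush  M[L6]=46
step 28: P1: load  L6  ⟶  SSII  (L6)  txn=∅  M[L6]=46
step 29: P1: load  L6  ⟶  SSII  (L6)  txn=∅  M[L6]=46
step 30: P0: load  L0  ⟶  SISS  (L0)  txn=BusRd  M[L0]=35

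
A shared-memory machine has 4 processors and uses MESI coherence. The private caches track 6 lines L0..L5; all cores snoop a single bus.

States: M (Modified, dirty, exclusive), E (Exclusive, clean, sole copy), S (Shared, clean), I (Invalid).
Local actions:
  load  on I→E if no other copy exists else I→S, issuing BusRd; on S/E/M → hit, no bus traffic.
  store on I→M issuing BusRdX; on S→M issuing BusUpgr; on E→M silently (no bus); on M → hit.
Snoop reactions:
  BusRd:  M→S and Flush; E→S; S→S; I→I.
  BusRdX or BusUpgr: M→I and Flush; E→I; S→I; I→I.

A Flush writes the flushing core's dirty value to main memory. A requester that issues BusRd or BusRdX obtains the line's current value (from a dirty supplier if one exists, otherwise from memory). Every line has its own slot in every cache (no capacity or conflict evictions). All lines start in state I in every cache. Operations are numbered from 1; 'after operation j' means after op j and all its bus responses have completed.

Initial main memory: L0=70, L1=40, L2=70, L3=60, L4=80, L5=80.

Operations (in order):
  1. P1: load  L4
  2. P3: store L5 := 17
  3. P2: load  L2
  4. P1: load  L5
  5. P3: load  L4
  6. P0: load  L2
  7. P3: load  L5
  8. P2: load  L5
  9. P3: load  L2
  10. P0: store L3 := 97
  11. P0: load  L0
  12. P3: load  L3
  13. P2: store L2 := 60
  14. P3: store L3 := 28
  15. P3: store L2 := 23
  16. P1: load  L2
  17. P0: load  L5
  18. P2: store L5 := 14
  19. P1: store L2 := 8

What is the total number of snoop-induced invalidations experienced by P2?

[1] P1: load  L4 | P0:I, P1:E(80), P2:I, P3:I | bus: BusRd
[2] P3: store L5 := 17 | P0:I, P1:I, P2:I, P3:M(17) | bus: BusRdX
[3] P2: load  L2 | P0:I, P1:I, P2:E(70), P3:I | bus: BusRd
[4] P1: load  L5 | P0:I, P1:S(17), P2:I, P3:S(17) | bus: BusRd,Flush
[5] P3: load  L4 | P0:I, P1:S(80), P2:I, P3:S(80) | bus: BusRd
[6] P0: load  L2 | P0:S(70), P1:I, P2:S(70), P3:I | bus: BusRd
[7] P3: load  L5 | P0:I, P1:S(17), P2:I, P3:S(17) | bus: none
[8] P2: load  L5 | P0:I, P1:S(17), P2:S(17), P3:S(17) | bus: BusRd
[9] P3: load  L2 | P0:S(70), P1:I, P2:S(70), P3:S(70) | bus: BusRd
[10] P0: store L3 := 97 | P0:M(97), P1:I, P2:I, P3:I | bus: BusRdX
[11] P0: load  L0 | P0:E(70), P1:I, P2:I, P3:I | bus: BusRd
[12] P3: load  L3 | P0:S(97), P1:I, P2:I, P3:S(97) | bus: BusRd,Flush
[13] P2: store L2 := 60 | P0:I, P1:I, P2:M(60), P3:I | bus: BusUpgr
[14] P3: store L3 := 28 | P0:I, P1:I, P2:I, P3:M(28) | bus: BusUpgr
[15] P3: store L2 := 23 | P0:I, P1:I, P2:I, P3:M(23) | bus: BusRdX,Flush
[16] P1: load  L2 | P0:I, P1:S(23), P2:I, P3:S(23) | bus: BusRd,Flush
[17] P0: load  L5 | P0:S(17), P1:S(17), P2:S(17), P3:S(17) | bus: BusRd
[18] P2: store L5 := 14 | P0:I, P1:I, P2:M(14), P3:I | bus: BusUpgr
[19] P1: store L2 := 8 | P0:I, P1:M(8), P2:I, P3:I | bus: BusUpgr

invalidations = 1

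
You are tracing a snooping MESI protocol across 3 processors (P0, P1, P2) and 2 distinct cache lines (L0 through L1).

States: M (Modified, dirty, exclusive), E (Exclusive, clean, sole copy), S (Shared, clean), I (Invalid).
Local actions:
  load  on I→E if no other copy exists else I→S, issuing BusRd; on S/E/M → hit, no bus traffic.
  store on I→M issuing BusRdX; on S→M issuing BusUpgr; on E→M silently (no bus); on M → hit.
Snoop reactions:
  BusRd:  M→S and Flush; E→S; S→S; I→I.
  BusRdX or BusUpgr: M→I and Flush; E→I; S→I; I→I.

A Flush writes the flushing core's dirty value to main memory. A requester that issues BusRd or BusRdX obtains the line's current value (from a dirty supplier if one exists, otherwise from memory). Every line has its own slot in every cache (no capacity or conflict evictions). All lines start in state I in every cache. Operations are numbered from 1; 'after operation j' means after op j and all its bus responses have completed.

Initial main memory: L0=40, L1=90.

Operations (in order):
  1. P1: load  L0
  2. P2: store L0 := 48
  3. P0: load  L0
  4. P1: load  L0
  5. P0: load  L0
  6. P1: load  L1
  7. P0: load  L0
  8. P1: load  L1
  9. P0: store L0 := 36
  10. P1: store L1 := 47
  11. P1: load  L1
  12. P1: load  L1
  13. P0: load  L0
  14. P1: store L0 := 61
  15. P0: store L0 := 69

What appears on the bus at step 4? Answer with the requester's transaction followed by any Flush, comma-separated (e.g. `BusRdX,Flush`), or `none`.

bus = BusRd

step 1: P1: load  L0  ⟶  IEI  (L0)  txn=BusRd  M[L0]=40
step 2: P2: store L0 := 48  ⟶  IIM  (L0)  txn=BusRdX  M[L0]=40
step 3: P0: load  L0  ⟶  SIS  (L0)  txn=BusRd+Flush  M[L0]=48
step 4: P1: load  L0  ⟶  SSS  (L0)  txn=BusRd  M[L0]=48
step 5: P0: load  L0  ⟶  SSS  (L0)  txn=∅  M[L0]=48
step 6: P1: load  L1  ⟶  IEI  (L1)  txn=BusRd  M[L1]=90
step 7: P0: load  L0  ⟶  SSS  (L0)  txn=∅  M[L0]=48
step 8: P1: load  L1  ⟶  IEI  (L1)  txn=∅  M[L1]=90
step 9: P0: store L0 := 36  ⟶  MII  (L0)  txn=BusUpgr  M[L0]=48
step 10: P1: store L1 := 47  ⟶  IMI  (L1)  txn=∅  M[L1]=90
step 11: P1: load  L1  ⟶  IMI  (L1)  txn=∅  M[L1]=90
step 12: P1: load  L1  ⟶  IMI  (L1)  txn=∅  M[L1]=90
step 13: P0: load  L0  ⟶  MII  (L0)  txn=∅  M[L0]=48
step 14: P1: store L0 := 61  ⟶  IMI  (L0)  txn=BusRdX+Flush  M[L0]=36
step 15: P0: store L0 := 69  ⟶  MII  (L0)  txn=BusRdX+Flush  M[L0]=61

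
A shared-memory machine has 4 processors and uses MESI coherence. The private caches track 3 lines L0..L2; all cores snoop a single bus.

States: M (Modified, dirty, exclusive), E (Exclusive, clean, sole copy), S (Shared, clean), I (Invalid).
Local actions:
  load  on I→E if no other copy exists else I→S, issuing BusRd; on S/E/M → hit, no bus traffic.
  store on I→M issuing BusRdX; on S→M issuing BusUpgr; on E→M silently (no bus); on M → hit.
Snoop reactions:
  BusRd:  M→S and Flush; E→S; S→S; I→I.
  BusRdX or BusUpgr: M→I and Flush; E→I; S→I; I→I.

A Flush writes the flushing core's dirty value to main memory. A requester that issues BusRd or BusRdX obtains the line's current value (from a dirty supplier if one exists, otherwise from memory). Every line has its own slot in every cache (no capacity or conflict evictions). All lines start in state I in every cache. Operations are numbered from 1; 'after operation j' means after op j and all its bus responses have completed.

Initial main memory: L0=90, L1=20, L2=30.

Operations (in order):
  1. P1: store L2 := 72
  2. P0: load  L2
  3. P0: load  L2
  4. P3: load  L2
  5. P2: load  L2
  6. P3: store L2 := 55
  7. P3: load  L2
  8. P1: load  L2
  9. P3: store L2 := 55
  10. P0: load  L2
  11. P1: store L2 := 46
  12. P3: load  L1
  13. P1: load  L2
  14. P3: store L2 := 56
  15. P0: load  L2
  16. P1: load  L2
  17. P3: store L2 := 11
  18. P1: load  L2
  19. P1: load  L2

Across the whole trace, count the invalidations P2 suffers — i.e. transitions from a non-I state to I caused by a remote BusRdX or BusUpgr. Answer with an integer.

invalidations = 1

step 1: P1: store L2 := 72  ⟶  IMII  (L2)  txn=BusRdX  M[L2]=30
step 2: P0: load  L2  ⟶  SSII  (L2)  txn=BusRd+Flush  M[L2]=72
step 3: P0: load  L2  ⟶  SSII  (L2)  txn=∅  M[L2]=72
step 4: P3: load  L2  ⟶  SSIS  (L2)  txn=BusRd  M[L2]=72
step 5: P2: load  L2  ⟶  SSSS  (L2)  txn=BusRd  M[L2]=72
step 6: P3: store L2 := 55  ⟶  IIIM  (L2)  txn=BusUpgr  M[L2]=72
step 7: P3: load  L2  ⟶  IIIM  (L2)  txn=∅  M[L2]=72
step 8: P1: load  L2  ⟶  ISIS  (L2)  txn=BusRd+Flush  M[L2]=55
step 9: P3: store L2 := 55  ⟶  IIIM  (L2)  txn=BusUpgr  M[L2]=55
step 10: P0: load  L2  ⟶  SIIS  (L2)  txn=BusRd+Flush  M[L2]=55
step 11: P1: store L2 := 46  ⟶  IMII  (L2)  txn=BusRdX  M[L2]=55
step 12: P3: load  L1  ⟶  IIIE  (L1)  txn=BusRd  M[L1]=20
step 13: P1: load  L2  ⟶  IMII  (L2)  txn=∅  M[L2]=55
step 14: P3: store L2 := 56  ⟶  IIIM  (L2)  txn=BusRdX+Flush  M[L2]=46
step 15: P0: load  L2  ⟶  SIIS  (L2)  txn=BusRd+Flush  M[L2]=56
step 16: P1: load  L2  ⟶  SSIS  (L2)  txn=BusRd  M[L2]=56
step 17: P3: store L2 := 11  ⟶  IIIM  (L2)  txn=BusUpgr  M[L2]=56
step 18: P1: load  L2  ⟶  ISIS  (L2)  txn=BusRd+Flush  M[L2]=11
step 19: P1: load  L2  ⟶  ISIS  (L2)  txn=∅  M[L2]=11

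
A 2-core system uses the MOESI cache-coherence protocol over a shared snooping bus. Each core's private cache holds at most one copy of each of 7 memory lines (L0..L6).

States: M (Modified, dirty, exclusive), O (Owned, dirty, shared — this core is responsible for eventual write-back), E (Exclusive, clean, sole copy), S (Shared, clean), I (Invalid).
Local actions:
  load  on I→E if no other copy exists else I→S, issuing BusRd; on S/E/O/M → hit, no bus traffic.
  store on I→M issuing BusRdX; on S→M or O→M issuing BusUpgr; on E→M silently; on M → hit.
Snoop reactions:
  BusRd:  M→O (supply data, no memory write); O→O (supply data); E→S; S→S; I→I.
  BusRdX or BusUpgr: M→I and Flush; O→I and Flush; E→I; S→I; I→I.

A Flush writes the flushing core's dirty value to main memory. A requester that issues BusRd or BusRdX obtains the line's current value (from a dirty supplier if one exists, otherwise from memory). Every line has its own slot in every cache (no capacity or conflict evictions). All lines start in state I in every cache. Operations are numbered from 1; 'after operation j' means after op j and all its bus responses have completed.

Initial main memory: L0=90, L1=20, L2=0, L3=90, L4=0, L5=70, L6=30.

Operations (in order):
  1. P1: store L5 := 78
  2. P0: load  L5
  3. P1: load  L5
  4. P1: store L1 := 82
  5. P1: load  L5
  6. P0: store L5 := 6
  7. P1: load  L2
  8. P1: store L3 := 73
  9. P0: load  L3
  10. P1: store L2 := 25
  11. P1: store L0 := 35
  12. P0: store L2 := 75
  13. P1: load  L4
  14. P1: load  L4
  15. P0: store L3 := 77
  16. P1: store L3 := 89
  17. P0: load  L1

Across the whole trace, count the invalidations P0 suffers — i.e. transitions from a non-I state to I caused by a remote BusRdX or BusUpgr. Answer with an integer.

1. P1: store L5 := 78  bus=[BusRdX]  L5: P0=I P1=M  mem[L5]=70
2. P0: load  L5  bus=[BusRd]  L5: P0=S P1=O  mem[L5]=70
3. P1: load  L5  bus=[-]  L5: P0=S P1=O  mem[L5]=70
4. P1: store L1 := 82  bus=[BusRdX]  L1: P0=I P1=M  mem[L1]=20
5. P1: load  L5  bus=[-]  L5: P0=S P1=O  mem[L5]=70
6. P0: store L5 := 6  bus=[BusUpgr,Flush]  L5: P0=M P1=I  mem[L5]=78
7. P1: load  L2  bus=[BusRd]  L2: P0=I P1=E  mem[L2]=0
8. P1: store L3 := 73  bus=[BusRdX]  L3: P0=I P1=M  mem[L3]=90
9. P0: load  L3  bus=[BusRd]  L3: P0=S P1=O  mem[L3]=90
10. P1: store L2 := 25  bus=[-]  L2: P0=I P1=M  mem[L2]=0
11. P1: store L0 := 35  bus=[BusRdX]  L0: P0=I P1=M  mem[L0]=90
12. P0: store L2 := 75  bus=[BusRdX,Flush]  L2: P0=M P1=I  mem[L2]=25
13. P1: load  L4  bus=[BusRd]  L4: P0=I P1=E  mem[L4]=0
14. P1: load  L4  bus=[-]  L4: P0=I P1=E  mem[L4]=0
15. P0: store L3 := 77  bus=[BusUpgr,Flush]  L3: P0=M P1=I  mem[L3]=73
16. P1: store L3 := 89  bus=[BusRdX,Flush]  L3: P0=I P1=M  mem[L3]=77
17. P0: load  L1  bus=[BusRd]  L1: P0=S P1=O  mem[L1]=20

invalidations = 1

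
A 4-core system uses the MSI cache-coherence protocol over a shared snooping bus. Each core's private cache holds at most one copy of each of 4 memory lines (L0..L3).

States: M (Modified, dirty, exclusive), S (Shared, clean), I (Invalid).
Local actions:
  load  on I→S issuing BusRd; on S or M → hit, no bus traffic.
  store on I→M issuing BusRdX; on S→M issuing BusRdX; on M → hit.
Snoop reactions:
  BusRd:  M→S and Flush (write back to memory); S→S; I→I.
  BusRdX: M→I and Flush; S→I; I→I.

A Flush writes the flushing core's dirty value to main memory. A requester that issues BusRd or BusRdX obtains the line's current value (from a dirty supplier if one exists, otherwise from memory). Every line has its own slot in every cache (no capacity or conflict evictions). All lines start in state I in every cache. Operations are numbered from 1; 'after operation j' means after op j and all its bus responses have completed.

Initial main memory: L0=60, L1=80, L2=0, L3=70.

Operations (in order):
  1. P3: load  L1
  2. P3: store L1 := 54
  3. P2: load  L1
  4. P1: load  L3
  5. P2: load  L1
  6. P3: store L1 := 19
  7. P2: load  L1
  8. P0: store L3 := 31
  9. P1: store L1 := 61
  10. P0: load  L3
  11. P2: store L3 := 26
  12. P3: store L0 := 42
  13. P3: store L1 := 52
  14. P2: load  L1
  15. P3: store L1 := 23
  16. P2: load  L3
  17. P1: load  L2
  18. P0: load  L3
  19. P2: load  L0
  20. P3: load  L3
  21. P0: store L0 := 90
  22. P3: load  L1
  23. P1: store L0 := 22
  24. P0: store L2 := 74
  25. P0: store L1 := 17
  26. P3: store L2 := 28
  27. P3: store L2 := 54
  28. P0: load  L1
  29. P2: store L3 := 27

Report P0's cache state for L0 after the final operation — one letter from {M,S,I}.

state = I

step 1: P3: load  L1  ⟶  IIIS  (L1)  txn=BusRd  M[L1]=80
step 2: P3: store L1 := 54  ⟶  IIIM  (L1)  txn=BusRdX  M[L1]=80
step 3: P2: load  L1  ⟶  IISS  (L1)  txn=BusRd+Flush  M[L1]=54
step 4: P1: load  L3  ⟶  ISII  (L3)  txn=BusRd  M[L3]=70
step 5: P2: load  L1  ⟶  IISS  (L1)  txn=∅  M[L1]=54
step 6: P3: store L1 := 19  ⟶  IIIM  (L1)  txn=BusRdX  M[L1]=54
step 7: P2: load  L1  ⟶  IISS  (L1)  txn=BusRd+Flush  M[L1]=19
step 8: P0: store L3 := 31  ⟶  MIII  (L3)  txn=BusRdX  M[L3]=70
step 9: P1: store L1 := 61  ⟶  IMII  (L1)  txn=BusRdX  M[L1]=19
step 10: P0: load  L3  ⟶  MIII  (L3)  txn=∅  M[L3]=70
step 11: P2: store L3 := 26  ⟶  IIMI  (L3)  txn=BusRdX+Flush  M[L3]=31
step 12: P3: store L0 := 42  ⟶  IIIM  (L0)  txn=BusRdX  M[L0]=60
step 13: P3: store L1 := 52  ⟶  IIIM  (L1)  txn=BusRdX+Flush  M[L1]=61
step 14: P2: load  L1  ⟶  IISS  (L1)  txn=BusRd+Flush  M[L1]=52
step 15: P3: store L1 := 23  ⟶  IIIM  (L1)  txn=BusRdX  M[L1]=52
step 16: P2: load  L3  ⟶  IIMI  (L3)  txn=∅  M[L3]=31
step 17: P1: load  L2  ⟶  ISII  (L2)  txn=BusRd  M[L2]=0
step 18: P0: load  L3  ⟶  SISI  (L3)  txn=BusRd+Flush  M[L3]=26
step 19: P2: load  L0  ⟶  IISS  (L0)  txn=BusRd+Flush  M[L0]=42
step 20: P3: load  L3  ⟶  SISS  (L3)  txn=BusRd  M[L3]=26
step 21: P0: store L0 := 90  ⟶  MIII  (L0)  txn=BusRdX  M[L0]=42
step 22: P3: load  L1  ⟶  IIIM  (L1)  txn=∅  M[L1]=52
step 23: P1: store L0 := 22  ⟶  IMII  (L0)  txn=BusRdX+Flush  M[L0]=90
step 24: P0: store L2 := 74  ⟶  MIII  (L2)  txn=BusRdX  M[L2]=0
step 25: P0: store L1 := 17  ⟶  MIII  (L1)  txn=BusRdX+Flush  M[L1]=23
step 26: P3: store L2 := 28  ⟶  IIIM  (L2)  txn=BusRdX+Flush  M[L2]=74
step 27: P3: store L2 := 54  ⟶  IIIM  (L2)  txn=∅  M[L2]=74
step 28: P0: load  L1  ⟶  MIII  (L1)  txn=∅  M[L1]=23
step 29: P2: store L3 := 27  ⟶  IIMI  (L3)  txn=BusRdX  M[L3]=26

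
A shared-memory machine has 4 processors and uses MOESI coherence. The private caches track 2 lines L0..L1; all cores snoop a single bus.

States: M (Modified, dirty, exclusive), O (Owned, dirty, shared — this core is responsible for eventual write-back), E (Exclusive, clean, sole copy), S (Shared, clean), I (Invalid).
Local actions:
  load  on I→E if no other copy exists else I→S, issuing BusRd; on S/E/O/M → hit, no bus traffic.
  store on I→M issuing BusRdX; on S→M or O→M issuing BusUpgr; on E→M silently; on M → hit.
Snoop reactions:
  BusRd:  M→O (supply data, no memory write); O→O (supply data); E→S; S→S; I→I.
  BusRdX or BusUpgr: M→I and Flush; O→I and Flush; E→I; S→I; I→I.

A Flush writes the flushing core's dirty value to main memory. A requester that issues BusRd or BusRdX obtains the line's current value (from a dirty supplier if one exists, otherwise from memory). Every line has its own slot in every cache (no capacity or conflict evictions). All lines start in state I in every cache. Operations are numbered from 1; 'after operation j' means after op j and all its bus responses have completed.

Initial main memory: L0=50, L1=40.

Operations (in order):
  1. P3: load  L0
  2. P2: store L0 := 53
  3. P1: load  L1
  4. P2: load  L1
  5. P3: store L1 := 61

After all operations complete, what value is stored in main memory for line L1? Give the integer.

memory[L1] = 40

1. P3: load  L0  bus=[BusRd]  L0: P0=I P1=I P2=I P3=E  mem[L0]=50
2. P2: store L0 := 53  bus=[BusRdX]  L0: P0=I P1=I P2=M P3=I  mem[L0]=50
3. P1: load  L1  bus=[BusRd]  L1: P0=I P1=E P2=I P3=I  mem[L1]=40
4. P2: load  L1  bus=[BusRd]  L1: P0=I P1=S P2=S P3=I  mem[L1]=40
5. P3: store L1 := 61  bus=[BusRdX]  L1: P0=I P1=I P2=I P3=M  mem[L1]=40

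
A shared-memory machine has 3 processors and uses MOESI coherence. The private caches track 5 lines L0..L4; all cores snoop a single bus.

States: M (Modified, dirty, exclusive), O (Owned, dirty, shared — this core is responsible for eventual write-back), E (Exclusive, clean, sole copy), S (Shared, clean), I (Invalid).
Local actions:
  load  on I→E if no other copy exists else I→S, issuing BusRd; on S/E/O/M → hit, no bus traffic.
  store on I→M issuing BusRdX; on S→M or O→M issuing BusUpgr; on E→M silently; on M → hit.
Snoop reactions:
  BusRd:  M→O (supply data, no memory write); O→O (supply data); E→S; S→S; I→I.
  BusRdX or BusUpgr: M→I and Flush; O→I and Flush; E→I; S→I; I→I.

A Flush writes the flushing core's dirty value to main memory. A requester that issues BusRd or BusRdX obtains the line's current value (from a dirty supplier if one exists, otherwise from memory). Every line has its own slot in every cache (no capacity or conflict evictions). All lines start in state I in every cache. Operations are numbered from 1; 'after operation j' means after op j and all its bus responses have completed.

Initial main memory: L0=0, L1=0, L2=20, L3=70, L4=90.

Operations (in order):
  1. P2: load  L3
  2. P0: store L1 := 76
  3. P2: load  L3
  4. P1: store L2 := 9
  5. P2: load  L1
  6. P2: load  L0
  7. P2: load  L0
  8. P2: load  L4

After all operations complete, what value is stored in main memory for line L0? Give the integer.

[1] P2: load  L3 | P0:I, P1:I, P2:E(70) | bus: BusRd
[2] P0: store L1 := 76 | P0:M(76), P1:I, P2:I | bus: BusRdX
[3] P2: load  L3 | P0:I, P1:I, P2:E(70) | bus: none
[4] P1: store L2 := 9 | P0:I, P1:M(9), P2:I | bus: BusRdX
[5] P2: load  L1 | P0:O(76), P1:I, P2:S(76) | bus: BusRd
[6] P2: load  L0 | P0:I, P1:I, P2:E(0) | bus: BusRd
[7] P2: load  L0 | P0:I, P1:I, P2:E(0) | bus: none
[8] P2: load  L4 | P0:I, P1:I, P2:E(90) | bus: BusRd

memory[L0] = 0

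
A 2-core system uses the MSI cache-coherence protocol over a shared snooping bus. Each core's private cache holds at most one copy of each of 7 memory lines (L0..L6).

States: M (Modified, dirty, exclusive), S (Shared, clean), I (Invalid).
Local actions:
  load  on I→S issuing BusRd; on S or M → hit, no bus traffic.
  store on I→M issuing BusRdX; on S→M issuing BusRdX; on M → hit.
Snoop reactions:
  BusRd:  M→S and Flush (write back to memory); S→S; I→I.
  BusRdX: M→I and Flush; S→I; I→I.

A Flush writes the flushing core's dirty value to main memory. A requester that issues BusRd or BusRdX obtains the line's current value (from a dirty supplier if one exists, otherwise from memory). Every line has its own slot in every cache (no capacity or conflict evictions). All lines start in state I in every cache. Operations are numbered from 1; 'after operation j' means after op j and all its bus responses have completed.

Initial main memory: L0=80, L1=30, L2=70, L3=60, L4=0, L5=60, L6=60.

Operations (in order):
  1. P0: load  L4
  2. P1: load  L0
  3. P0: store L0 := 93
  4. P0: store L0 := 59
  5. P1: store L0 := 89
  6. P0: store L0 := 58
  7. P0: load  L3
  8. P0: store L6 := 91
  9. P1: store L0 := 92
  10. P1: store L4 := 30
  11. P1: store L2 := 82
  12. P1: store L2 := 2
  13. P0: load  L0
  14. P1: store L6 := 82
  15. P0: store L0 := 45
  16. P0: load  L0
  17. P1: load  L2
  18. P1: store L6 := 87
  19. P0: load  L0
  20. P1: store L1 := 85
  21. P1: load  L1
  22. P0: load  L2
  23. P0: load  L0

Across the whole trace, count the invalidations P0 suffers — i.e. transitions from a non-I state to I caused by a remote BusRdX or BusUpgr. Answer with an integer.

step 1: P0: load  L4  ⟶  SI  (L4)  txn=BusRd  M[L4]=0
step 2: P1: load  L0  ⟶  IS  (L0)  txn=BusRd  M[L0]=80
step 3: P0: store L0 := 93  ⟶  MI  (L0)  txn=BusRdX  M[L0]=80
step 4: P0: store L0 := 59  ⟶  MI  (L0)  txn=∅  M[L0]=80
step 5: P1: store L0 := 89  ⟶  IM  (L0)  txn=BusRdX+Flush  M[L0]=59
step 6: P0: store L0 := 58  ⟶  MI  (L0)  txn=BusRdX+Flush  M[L0]=89
step 7: P0: load  L3  ⟶  SI  (L3)  txn=BusRd  M[L3]=60
step 8: P0: store L6 := 91  ⟶  MI  (L6)  txn=BusRdX  M[L6]=60
step 9: P1: store L0 := 92  ⟶  IM  (L0)  txn=BusRdX+Flush  M[L0]=58
step 10: P1: store L4 := 30  ⟶  IM  (L4)  txn=BusRdX  M[L4]=0
step 11: P1: store L2 := 82  ⟶  IM  (L2)  txn=BusRdX  M[L2]=70
step 12: P1: store L2 := 2  ⟶  IM  (L2)  txn=∅  M[L2]=70
step 13: P0: load  L0  ⟶  SS  (L0)  txn=BusRd+Flush  M[L0]=92
step 14: P1: store L6 := 82  ⟶  IM  (L6)  txn=BusRdX+Flush  M[L6]=91
step 15: P0: store L0 := 45  ⟶  MI  (L0)  txn=BusRdX  M[L0]=92
step 16: P0: load  L0  ⟶  MI  (L0)  txn=∅  M[L0]=92
step 17: P1: load  L2  ⟶  IM  (L2)  txn=∅  M[L2]=70
step 18: P1: store L6 := 87  ⟶  IM  (L6)  txn=∅  M[L6]=91
step 19: P0: load  L0  ⟶  MI  (L0)  txn=∅  M[L0]=92
step 20: P1: store L1 := 85  ⟶  IM  (L1)  txn=BusRdX  M[L1]=30
step 21: P1: load  L1  ⟶  IM  (L1)  txn=∅  M[L1]=30
step 22: P0: load  L2  ⟶  SS  (L2)  txn=BusRd+Flush  M[L2]=2
step 23: P0: load  L0  ⟶  MI  (L0)  txn=∅  M[L0]=92

invalidations = 4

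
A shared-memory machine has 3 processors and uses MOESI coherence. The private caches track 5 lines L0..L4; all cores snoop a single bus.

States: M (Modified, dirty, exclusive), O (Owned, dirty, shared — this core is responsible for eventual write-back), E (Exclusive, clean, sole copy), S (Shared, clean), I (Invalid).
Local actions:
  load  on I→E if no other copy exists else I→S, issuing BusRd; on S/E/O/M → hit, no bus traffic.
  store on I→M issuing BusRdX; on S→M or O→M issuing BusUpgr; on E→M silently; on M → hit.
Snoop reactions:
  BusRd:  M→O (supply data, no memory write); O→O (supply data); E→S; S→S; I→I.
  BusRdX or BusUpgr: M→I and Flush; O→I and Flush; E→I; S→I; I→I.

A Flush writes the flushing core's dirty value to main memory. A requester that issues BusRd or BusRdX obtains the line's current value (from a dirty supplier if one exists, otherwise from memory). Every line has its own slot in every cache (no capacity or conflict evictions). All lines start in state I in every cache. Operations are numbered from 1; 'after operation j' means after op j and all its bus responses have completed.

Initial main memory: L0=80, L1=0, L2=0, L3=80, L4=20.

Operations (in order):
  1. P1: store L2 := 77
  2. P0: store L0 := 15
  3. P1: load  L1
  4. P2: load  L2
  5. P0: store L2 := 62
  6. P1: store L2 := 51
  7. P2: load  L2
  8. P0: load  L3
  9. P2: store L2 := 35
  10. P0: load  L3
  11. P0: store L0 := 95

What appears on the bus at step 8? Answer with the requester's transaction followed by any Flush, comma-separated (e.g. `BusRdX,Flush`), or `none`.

bus = BusRd

step 1: P1: store L2 := 77  ⟶  IMI  (L2)  txn=BusRdX  M[L2]=0
step 2: P0: store L0 := 15  ⟶  MII  (L0)  txn=BusRdX  M[L0]=80
step 3: P1: load  L1  ⟶  IEI  (L1)  txn=BusRd  M[L1]=0
step 4: P2: load  L2  ⟶  IOS  (L2)  txn=BusRd  M[L2]=0
step 5: P0: store L2 := 62  ⟶  MII  (L2)  txn=BusRdX+Flush  M[L2]=77
step 6: P1: store L2 := 51  ⟶  IMI  (L2)  txn=BusRdX+Flush  M[L2]=62
step 7: P2: load  L2  ⟶  IOS  (L2)  txn=BusRd  M[L2]=62
step 8: P0: load  L3  ⟶  EII  (L3)  txn=BusRd  M[L3]=80
step 9: P2: store L2 := 35  ⟶  IIM  (L2)  txn=BusUpgr+Flush  M[L2]=51
step 10: P0: load  L3  ⟶  EII  (L3)  txn=∅  M[L3]=80
step 11: P0: store L0 := 95  ⟶  MII  (L0)  txn=∅  M[L0]=80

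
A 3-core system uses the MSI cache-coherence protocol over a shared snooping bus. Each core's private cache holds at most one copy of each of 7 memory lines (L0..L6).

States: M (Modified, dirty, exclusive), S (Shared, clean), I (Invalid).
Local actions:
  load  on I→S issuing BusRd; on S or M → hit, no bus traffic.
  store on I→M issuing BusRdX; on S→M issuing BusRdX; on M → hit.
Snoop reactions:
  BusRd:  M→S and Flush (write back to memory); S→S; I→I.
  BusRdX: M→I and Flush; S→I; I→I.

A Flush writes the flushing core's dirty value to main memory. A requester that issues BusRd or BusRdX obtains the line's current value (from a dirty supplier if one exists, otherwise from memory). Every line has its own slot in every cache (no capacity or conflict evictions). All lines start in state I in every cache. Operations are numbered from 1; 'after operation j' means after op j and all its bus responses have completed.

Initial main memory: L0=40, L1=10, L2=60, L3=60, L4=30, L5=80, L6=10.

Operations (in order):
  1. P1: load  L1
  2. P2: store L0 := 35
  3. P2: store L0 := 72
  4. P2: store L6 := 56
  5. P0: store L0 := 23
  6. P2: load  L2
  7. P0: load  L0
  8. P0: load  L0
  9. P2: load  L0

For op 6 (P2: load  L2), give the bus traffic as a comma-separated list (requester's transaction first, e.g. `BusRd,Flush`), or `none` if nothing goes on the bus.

bus = BusRd

step 1: P1: load  L1  ⟶  ISI  (L1)  txn=BusRd  M[L1]=10
step 2: P2: store L0 := 35  ⟶  IIM  (L0)  txn=BusRdX  M[L0]=40
step 3: P2: store L0 := 72  ⟶  IIM  (L0)  txn=∅  M[L0]=40
step 4: P2: store L6 := 56  ⟶  IIM  (L6)  txn=BusRdX  M[L6]=10
step 5: P0: store L0 := 23  ⟶  MII  (L0)  txn=BusRdX+Flush  M[L0]=72
step 6: P2: load  L2  ⟶  IIS  (L2)  txn=BusRd  M[L2]=60
step 7: P0: load  L0  ⟶  MII  (L0)  txn=∅  M[L0]=72
step 8: P0: load  L0  ⟶  MII  (L0)  txn=∅  M[L0]=72
step 9: P2: load  L0  ⟶  SIS  (L0)  txn=BusRd+Flush  M[L0]=23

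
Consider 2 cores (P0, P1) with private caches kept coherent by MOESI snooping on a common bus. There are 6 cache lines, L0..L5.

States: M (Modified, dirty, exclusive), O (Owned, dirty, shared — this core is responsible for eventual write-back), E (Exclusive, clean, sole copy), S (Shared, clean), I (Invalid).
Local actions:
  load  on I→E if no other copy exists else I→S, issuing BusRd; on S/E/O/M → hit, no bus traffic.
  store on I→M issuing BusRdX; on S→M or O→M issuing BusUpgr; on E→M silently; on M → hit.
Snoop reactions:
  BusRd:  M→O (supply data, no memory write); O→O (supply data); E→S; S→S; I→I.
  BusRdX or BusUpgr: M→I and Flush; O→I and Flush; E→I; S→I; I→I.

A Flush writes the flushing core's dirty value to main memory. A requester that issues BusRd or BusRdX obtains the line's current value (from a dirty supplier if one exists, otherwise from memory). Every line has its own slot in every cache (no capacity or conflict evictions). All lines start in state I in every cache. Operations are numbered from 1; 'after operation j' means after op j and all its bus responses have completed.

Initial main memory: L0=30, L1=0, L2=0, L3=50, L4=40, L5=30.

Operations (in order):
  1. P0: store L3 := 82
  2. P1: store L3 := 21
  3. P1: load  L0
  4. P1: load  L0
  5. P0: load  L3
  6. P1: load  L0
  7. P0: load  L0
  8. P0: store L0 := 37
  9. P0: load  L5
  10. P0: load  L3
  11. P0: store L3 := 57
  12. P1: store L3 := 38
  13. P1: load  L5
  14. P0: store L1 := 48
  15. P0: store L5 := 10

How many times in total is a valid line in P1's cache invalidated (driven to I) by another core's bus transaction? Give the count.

invalidations = 3

[1] P0: store L3 := 82 | P0:M(82), P1:I | bus: BusRdX
[2] P1: store L3 := 21 | P0:I, P1:M(21) | bus: BusRdX,Flush
[3] P1: load  L0 | P0:I, P1:E(30) | bus: BusRd
[4] P1: load  L0 | P0:I, P1:E(30) | bus: none
[5] P0: load  L3 | P0:S(21), P1:O(21) | bus: BusRd
[6] P1: load  L0 | P0:I, P1:E(30) | bus: none
[7] P0: load  L0 | P0:S(30), P1:S(30) | bus: BusRd
[8] P0: store L0 := 37 | P0:M(37), P1:I | bus: BusUpgr
[9] P0: load  L5 | P0:E(30), P1:I | bus: BusRd
[10] P0: load  L3 | P0:S(21), P1:O(21) | bus: none
[11] P0: store L3 := 57 | P0:M(57), P1:I | bus: BusUpgr,Flush
[12] P1: store L3 := 38 | P0:I, P1:M(38) | bus: BusRdX,Flush
[13] P1: load  L5 | P0:S(30), P1:S(30) | bus: BusRd
[14] P0: store L1 := 48 | P0:M(48), P1:I | bus: BusRdX
[15] P0: store L5 := 10 | P0:M(10), P1:I | bus: BusUpgr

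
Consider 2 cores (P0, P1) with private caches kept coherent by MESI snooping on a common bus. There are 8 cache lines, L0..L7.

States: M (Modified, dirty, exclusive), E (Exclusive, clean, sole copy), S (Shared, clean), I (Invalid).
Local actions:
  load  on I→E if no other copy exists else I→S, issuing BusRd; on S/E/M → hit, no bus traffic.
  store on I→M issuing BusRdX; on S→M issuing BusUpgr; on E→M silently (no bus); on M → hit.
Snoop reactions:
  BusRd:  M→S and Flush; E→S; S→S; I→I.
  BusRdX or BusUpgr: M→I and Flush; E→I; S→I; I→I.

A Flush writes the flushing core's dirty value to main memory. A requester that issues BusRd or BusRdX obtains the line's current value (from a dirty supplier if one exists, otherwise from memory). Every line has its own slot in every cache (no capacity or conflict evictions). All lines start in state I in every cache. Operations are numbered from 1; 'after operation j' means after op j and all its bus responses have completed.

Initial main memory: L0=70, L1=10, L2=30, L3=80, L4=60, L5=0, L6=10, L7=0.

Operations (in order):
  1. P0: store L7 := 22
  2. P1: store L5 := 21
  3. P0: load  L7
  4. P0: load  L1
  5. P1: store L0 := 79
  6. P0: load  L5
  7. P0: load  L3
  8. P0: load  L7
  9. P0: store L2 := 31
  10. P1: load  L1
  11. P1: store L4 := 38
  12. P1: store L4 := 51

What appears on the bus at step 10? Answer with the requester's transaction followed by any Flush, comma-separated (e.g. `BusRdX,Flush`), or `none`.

bus = BusRd

1. P0: store L7 := 22  bus=[BusRdX]  L7: P0=M P1=I  mem[L7]=0
2. P1: store L5 := 21  bus=[BusRdX]  L5: P0=I P1=M  mem[L5]=0
3. P0: load  L7  bus=[-]  L7: P0=M P1=I  mem[L7]=0
4. P0: load  L1  bus=[BusRd]  L1: P0=E P1=I  mem[L1]=10
5. P1: store L0 := 79  bus=[BusRdX]  L0: P0=I P1=M  mem[L0]=70
6. P0: load  L5  bus=[BusRd,Flush]  L5: P0=S P1=S  mem[L5]=21
7. P0: load  L3  bus=[BusRd]  L3: P0=E P1=I  mem[L3]=80
8. P0: load  L7  bus=[-]  L7: P0=M P1=I  mem[L7]=0
9. P0: store L2 := 31  bus=[BusRdX]  L2: P0=M P1=I  mem[L2]=30
10. P1: load  L1  bus=[BusRd]  L1: P0=S P1=S  mem[L1]=10
11. P1: store L4 := 38  bus=[BusRdX]  L4: P0=I P1=M  mem[L4]=60
12. P1: store L4 := 51  bus=[-]  L4: P0=I P1=M  mem[L4]=60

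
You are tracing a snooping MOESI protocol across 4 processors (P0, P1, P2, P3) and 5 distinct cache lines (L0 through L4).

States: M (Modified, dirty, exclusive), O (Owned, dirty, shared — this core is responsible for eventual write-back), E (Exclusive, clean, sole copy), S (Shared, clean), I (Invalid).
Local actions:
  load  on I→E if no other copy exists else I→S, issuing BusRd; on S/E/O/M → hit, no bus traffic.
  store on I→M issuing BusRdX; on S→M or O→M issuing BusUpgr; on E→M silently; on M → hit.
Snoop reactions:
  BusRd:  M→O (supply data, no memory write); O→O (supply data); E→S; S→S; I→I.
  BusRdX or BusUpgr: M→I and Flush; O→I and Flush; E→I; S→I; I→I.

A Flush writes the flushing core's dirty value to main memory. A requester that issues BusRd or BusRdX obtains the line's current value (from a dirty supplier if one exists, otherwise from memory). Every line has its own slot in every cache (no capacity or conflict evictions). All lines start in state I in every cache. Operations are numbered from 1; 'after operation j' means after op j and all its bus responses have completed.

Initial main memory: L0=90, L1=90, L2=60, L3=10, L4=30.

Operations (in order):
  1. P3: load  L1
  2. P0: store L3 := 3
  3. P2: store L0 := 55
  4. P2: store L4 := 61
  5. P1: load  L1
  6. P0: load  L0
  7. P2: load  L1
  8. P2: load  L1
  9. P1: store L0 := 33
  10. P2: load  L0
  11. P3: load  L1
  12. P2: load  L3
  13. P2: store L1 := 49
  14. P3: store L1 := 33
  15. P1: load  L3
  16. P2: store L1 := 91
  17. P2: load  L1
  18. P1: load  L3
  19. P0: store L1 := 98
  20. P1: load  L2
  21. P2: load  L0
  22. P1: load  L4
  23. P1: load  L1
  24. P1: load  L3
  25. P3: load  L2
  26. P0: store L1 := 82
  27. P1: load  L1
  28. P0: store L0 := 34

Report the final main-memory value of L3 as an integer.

memory[L3] = 10

  op1 P3: load  L1 → I/I/I/E on L1; bus BusRd; mem=90
  op2 P0: store L3 := 3 → M/I/I/I on L3; bus BusRdX; mem=10
  op3 P2: store L0 := 55 → I/I/M/I on L0; bus BusRdX; mem=90
  op4 P2: store L4 := 61 → I/I/M/I on L4; bus BusRdX; mem=30
  op5 P1: load  L1 → I/S/I/S on L1; bus BusRd; mem=90
  op6 P0: load  L0 → S/I/O/I on L0; bus BusRd; mem=90
  op7 P2: load  L1 → I/S/S/S on L1; bus BusRd; mem=90
  op8 P2: load  L1 → I/S/S/S on L1; bus (none); mem=90
  op9 P1: store L0 := 33 → I/M/I/I on L0; bus BusRdX Flush; mem=55
  op10 P2: load  L0 → I/O/S/I on L0; bus BusRd; mem=55
  op11 P3: load  L1 → I/S/S/S on L1; bus (none); mem=90
  op12 P2: load  L3 → O/I/S/I on L3; bus BusRd; mem=10
  op13 P2: store L1 := 49 → I/I/M/I on L1; bus BusUpgr; mem=90
  op14 P3: store L1 := 33 → I/I/I/M on L1; bus BusRdX Flush; mem=49
  op15 P1: load  L3 → O/S/S/I on L3; bus BusRd; mem=10
  op16 P2: store L1 := 91 → I/I/M/I on L1; bus BusRdX Flush; mem=33
  op17 P2: load  L1 → I/I/M/I on L1; bus (none); mem=33
  op18 P1: load  L3 → O/S/S/I on L3; bus (none); mem=10
  op19 P0: store L1 := 98 → M/I/I/I on L1; bus BusRdX Flush; mem=91
  op20 P1: load  L2 → I/E/I/I on L2; bus BusRd; mem=60
  op21 P2: load  L0 → I/O/S/I on L0; bus (none); mem=55
  op22 P1: load  L4 → I/S/O/I on L4; bus BusRd; mem=30
  op23 P1: load  L1 → O/S/I/I on L1; bus BusRd; mem=91
  op24 P1: load  L3 → O/S/S/I on L3; bus (none); mem=10
  op25 P3: load  L2 → I/S/I/S on L2; bus BusRd; mem=60
  op26 P0: store L1 := 82 → M/I/I/I on L1; bus BusUpgr; mem=91
  op27 P1: load  L1 → O/S/I/I on L1; bus BusRd; mem=91
  op28 P0: store L0 := 34 → M/I/I/I on L0; bus BusRdX Flush; mem=33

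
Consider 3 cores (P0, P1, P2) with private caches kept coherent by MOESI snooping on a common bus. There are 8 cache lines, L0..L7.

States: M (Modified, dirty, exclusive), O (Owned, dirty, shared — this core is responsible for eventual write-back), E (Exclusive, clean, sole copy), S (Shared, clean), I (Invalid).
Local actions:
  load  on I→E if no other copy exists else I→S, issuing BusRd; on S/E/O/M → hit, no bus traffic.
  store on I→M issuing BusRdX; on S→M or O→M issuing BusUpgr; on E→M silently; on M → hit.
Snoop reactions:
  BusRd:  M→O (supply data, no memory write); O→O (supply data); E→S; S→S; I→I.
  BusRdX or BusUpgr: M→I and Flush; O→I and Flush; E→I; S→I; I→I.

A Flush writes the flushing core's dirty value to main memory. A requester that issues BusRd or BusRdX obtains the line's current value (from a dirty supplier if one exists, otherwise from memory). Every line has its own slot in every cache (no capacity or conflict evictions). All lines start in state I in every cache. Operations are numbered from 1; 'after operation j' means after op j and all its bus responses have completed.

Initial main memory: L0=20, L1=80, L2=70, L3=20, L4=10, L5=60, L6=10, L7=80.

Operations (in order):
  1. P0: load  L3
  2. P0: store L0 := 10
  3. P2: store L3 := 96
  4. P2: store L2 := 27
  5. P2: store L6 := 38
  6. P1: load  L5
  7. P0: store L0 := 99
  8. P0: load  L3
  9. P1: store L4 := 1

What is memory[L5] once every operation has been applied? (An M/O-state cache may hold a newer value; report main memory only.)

memory[L5] = 60

step 1: P0: load  L3  ⟶  EII  (L3)  txn=BusRd  M[L3]=20
step 2: P0: store L0 := 10  ⟶  MII  (L0)  txn=BusRdX  M[L0]=20
step 3: P2: store L3 := 96  ⟶  IIM  (L3)  txn=BusRdX  M[L3]=20
step 4: P2: store L2 := 27  ⟶  IIM  (L2)  txn=BusRdX  M[L2]=70
step 5: P2: store L6 := 38  ⟶  IIM  (L6)  txn=BusRdX  M[L6]=10
step 6: P1: load  L5  ⟶  IEI  (L5)  txn=BusRd  M[L5]=60
step 7: P0: store L0 := 99  ⟶  MII  (L0)  txn=∅  M[L0]=20
step 8: P0: load  L3  ⟶  SIO  (L3)  txn=BusRd  M[L3]=20
step 9: P1: store L4 := 1  ⟶  IMI  (L4)  txn=BusRdX  M[L4]=10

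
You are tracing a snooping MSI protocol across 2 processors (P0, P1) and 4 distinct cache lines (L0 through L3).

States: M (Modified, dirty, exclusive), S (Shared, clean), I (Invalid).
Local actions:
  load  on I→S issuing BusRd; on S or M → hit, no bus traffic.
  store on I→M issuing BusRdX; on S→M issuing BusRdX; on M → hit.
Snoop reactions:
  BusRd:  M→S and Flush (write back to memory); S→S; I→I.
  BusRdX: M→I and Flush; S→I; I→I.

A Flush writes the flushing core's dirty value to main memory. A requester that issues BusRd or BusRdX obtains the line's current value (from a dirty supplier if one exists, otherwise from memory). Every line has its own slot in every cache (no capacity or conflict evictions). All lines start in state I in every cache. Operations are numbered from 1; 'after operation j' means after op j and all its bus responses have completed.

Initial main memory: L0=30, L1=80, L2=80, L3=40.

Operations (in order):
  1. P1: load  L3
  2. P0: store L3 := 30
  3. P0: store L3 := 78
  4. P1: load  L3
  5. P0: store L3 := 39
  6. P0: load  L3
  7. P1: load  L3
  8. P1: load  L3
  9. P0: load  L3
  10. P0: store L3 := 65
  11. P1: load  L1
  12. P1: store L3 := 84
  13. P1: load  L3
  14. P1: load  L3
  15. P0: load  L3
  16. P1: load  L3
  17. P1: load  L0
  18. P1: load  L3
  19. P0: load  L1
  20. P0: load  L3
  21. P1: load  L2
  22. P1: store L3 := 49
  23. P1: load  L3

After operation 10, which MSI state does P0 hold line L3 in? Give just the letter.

[1] P1: load  L3 | P0:I, P1:S(40) | bus: BusRd
[2] P0: store L3 := 30 | P0:M(30), P1:I | bus: BusRdX
[3] P0: store L3 := 78 | P0:M(78), P1:I | bus: none
[4] P1: load  L3 | P0:S(78), P1:S(78) | bus: BusRd,Flush
[5] P0: store L3 := 39 | P0:M(39), P1:I | bus: BusRdX
[6] P0: load  L3 | P0:M(39), P1:I | bus: none
[7] P1: load  L3 | P0:S(39), P1:S(39) | bus: BusRd,Flush
[8] P1: load  L3 | P0:S(39), P1:S(39) | bus: none
[9] P0: load  L3 | P0:S(39), P1:S(39) | bus: none
[10] P0: store L3 := 65 | P0:M(65), P1:I | bus: BusRdX
[11] P1: load  L1 | P0:I, P1:S(80) | bus: BusRd
[12] P1: store L3 := 84 | P0:I, P1:M(84) | bus: BusRdX,Flush
[13] P1: load  L3 | P0:I, P1:M(84) | bus: none
[14] P1: load  L3 | P0:I, P1:M(84) | bus: none
[15] P0: load  L3 | P0:S(84), P1:S(84) | bus: BusRd,Flush
[16] P1: load  L3 | P0:S(84), P1:S(84) | bus: none
[17] P1: load  L0 | P0:I, P1:S(30) | bus: BusRd
[18] P1: load  L3 | P0:S(84), P1:S(84) | bus: none
[19] P0: load  L1 | P0:S(80), P1:S(80) | bus: BusRd
[20] P0: load  L3 | P0:S(84), P1:S(84) | bus: none
[21] P1: load  L2 | P0:I, P1:S(80) | bus: BusRd
[22] P1: store L3 := 49 | P0:I, P1:M(49) | bus: BusRdX
[23] P1: load  L3 | P0:I, P1:M(49) | bus: none

state = M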